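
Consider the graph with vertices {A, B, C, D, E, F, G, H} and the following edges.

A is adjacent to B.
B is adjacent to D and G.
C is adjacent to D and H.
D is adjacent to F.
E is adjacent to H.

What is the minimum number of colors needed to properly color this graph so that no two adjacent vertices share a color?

2

E and H are adjacent, so at least 2 colors are needed.
A valid assignment using 2 colors: A=2, B=1, C=1, D=2, E=1, F=1, G=2, H=2. Each edge has distinct colors on its endpoints.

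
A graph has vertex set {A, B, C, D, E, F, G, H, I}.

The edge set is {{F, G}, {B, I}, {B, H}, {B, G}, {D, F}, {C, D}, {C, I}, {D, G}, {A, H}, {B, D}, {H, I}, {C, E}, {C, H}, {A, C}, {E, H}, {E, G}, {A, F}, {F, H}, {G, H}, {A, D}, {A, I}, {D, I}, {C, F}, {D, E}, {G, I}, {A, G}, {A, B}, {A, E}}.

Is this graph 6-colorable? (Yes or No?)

The chromatic number is 5. A, B, D, G, I form a clique, so at least 5 colors are needed.
5 colors suffice: color 1 → {A}; color 2 → {D, H}; color 3 → {C, G}; color 4 → {E, F, I}; color 5 → {B}.
Since 6 ≥ 5, a proper 6-coloring certainly exists.

Yes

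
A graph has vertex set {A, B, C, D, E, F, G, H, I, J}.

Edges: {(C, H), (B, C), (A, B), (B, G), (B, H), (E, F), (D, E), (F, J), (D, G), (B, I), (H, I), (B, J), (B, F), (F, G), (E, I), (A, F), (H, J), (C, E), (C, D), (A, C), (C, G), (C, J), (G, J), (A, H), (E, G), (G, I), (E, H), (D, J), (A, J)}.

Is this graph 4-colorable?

No

A, B, C, H, J are pairwise adjacent (a clique of size 5), so at least 5 colors are needed.
So 4 colors are not enough.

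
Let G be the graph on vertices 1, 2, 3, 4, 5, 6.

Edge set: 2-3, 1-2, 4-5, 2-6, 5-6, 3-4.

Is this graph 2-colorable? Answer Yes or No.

No

The cycle 2-6-5-4-3-2 has odd length 5, so it cannot be 2-colored; at least 3 colors are needed.
So 2 colors are not enough.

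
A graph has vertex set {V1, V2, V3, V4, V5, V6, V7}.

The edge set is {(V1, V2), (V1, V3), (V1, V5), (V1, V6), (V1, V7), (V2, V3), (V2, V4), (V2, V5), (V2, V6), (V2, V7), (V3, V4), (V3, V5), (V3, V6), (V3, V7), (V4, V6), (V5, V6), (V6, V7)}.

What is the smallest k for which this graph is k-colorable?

V1, V2, V3, V5, V6 are mutually adjacent (a clique of size 5), so at least 5 colors are needed.
5 colors suffice: color 1 → {V2}; color 2 → {V6}; color 3 → {V3}; color 4 → {V1, V4}; color 5 → {V5, V7}. Each edge has distinct colors on its endpoints.

5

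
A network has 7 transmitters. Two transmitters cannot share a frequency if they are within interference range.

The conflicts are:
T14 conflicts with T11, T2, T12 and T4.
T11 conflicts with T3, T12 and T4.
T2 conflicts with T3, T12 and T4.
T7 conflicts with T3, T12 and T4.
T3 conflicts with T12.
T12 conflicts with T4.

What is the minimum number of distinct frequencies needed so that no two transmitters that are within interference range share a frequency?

4

T14, T11, T12, T4 all conflict with each other, so at least 4 frequencies are needed.
4 frequencies suffice: frequency 1 → {T12}; frequency 2 → {T3, T4}; frequency 3 → {T11, T2, T7}; frequency 4 → {T14}. Each listed conflict is separated.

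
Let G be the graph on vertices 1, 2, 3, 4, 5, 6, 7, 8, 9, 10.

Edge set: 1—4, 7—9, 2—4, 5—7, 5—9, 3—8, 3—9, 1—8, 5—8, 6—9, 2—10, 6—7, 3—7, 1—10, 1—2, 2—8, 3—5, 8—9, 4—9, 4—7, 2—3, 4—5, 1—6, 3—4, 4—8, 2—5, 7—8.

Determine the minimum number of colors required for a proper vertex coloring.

3, 4, 5, 7, 8, 9 form a clique, so at least 6 colors are needed.
6 colors suffice: color a → {6, 8, 10}; color b → {4}; color c → {2, 7}; color d → {1, 5}; color e → {9}; color f → {3}. Each edge has distinct colors on its endpoints.

6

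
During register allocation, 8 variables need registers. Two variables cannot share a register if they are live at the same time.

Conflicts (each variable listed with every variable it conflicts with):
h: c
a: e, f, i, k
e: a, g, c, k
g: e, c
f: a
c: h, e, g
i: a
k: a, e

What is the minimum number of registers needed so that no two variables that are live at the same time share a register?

e, g, c are mutually in conflict, so at least 3 registers are needed.
3 registers suffice: h=1, a=2, e=1, g=3, f=1, c=2, i=1, k=3. No two conflicting variables share a register.

3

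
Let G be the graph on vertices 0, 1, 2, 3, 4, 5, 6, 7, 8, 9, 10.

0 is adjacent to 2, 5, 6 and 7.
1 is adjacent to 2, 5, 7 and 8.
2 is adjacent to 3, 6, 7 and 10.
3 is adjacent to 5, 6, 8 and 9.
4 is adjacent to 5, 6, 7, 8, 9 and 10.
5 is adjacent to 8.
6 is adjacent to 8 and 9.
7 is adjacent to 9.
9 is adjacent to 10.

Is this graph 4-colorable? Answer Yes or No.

The chromatic number is 3. 1, 5, 8 are mutually adjacent, so at least 3 colors are needed.
One proper 3-coloring: 0=blue, 1=blue, 2=green, 3=blue, 4=blue, 5=red, 6=red, 7=red, 8=green, 9=green, 10=red.
Since 4 ≥ 3, a proper 4-coloring certainly exists.

Yes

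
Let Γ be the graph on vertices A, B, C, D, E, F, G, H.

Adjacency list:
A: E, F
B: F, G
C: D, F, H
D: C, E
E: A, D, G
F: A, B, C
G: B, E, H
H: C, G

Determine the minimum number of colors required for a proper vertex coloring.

The cycle F-A-E-D-C-F has odd length 5, so it cannot be 2-colored; at least 3 colors are needed.
3 colors suffice: color 1 → {B, C, E}; color 2 → {D, F, G}; color 3 → {A, H}. Each edge has distinct colors on its endpoints.

3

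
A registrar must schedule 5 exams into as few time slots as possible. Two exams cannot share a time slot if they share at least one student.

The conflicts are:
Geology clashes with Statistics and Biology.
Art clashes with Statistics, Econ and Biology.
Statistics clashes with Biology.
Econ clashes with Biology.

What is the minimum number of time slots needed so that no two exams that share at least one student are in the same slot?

Art, Statistics, Biology pairwise conflict, so at least 3 time slots are needed.
A valid assignment using 3 time slots: Geology=3, Art=3, Statistics=2, Econ=2, Biology=1. No two conflicting exams share a time slot.

3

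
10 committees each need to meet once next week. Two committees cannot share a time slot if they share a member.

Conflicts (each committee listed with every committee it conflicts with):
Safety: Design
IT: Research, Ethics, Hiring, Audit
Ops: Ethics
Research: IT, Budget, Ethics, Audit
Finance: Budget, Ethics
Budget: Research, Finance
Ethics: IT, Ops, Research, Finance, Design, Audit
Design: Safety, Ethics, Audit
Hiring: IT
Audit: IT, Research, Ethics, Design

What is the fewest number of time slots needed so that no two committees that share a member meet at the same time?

4

IT, Research, Ethics, Audit are mutually in conflict, so at least 4 time slots are needed.
4 time slots suffice: Safety=1, IT=3, Ops=2, Research=4, Finance=2, Budget=1, Ethics=1, Design=3, Hiring=1, Audit=2. Each listed conflict is separated.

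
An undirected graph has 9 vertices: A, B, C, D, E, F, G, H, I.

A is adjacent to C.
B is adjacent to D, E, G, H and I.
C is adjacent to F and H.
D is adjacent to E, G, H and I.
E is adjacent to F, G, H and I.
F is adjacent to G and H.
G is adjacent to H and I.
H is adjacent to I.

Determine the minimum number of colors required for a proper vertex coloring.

B, D, E, G, H, I are pairwise adjacent (a clique of size 6), so at least 6 colors are needed.
6 colors suffice: color 1 → {A, H}; color 2 → {C, G}; color 3 → {E}; color 4 → {F, I}; color 5 → {B}; color 6 → {D}. Every edge joins two different colors.

6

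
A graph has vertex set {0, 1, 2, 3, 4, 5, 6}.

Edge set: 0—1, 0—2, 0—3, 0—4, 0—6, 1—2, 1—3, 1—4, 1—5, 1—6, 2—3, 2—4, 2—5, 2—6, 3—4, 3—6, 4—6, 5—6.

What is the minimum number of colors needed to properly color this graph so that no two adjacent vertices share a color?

0, 1, 2, 3, 4, 6 are mutually adjacent (a clique of size 6), so at least 6 colors are needed.
One proper 6-coloring: 0=purple, 1=blue, 2=green, 3=orange, 4=yellow, 5=yellow, 6=red. Each edge has distinct colors on its endpoints.

6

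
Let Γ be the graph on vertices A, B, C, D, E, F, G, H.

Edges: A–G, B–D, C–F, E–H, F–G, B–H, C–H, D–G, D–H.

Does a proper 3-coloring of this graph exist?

The chromatic number is 3. B, D, H form a triangle, so at least 3 colors are needed.
3 colors suffice: color red → {G, H}; color blue → {A, C, D, E}; color green → {B, F}.
That is already a proper 3-coloring.

Yes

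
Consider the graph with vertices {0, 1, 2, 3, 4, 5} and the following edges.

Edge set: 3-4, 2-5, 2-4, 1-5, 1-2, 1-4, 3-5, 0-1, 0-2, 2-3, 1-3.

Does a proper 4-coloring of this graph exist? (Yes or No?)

The chromatic number is 4. 1, 2, 3, 4 form a clique, so at least 4 colors are needed.
4 colors suffice: color a → {2}; color b → {1}; color c → {0, 3}; color d → {4, 5}.
That is already a proper 4-coloring.

Yes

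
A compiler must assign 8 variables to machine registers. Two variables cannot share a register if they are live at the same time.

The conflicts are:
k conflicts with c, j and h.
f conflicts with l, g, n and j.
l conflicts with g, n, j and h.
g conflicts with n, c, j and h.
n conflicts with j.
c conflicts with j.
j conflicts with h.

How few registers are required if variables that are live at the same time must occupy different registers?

5

f, l, g, n, j all conflict with each other, so at least 5 registers are needed.
5 registers suffice: register 1 → {j}; register 2 → {k, g}; register 3 → {l, c}; register 4 → {n, h}; register 5 → {f}. Every pair that conflicts lands in different registers.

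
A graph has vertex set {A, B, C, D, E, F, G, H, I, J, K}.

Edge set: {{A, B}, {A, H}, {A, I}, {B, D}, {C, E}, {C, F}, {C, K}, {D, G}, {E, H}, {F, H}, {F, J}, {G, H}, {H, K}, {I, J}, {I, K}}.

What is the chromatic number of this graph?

3

The cycle H-F-J-I-K-H has odd length 5, so it cannot be 2-colored; at least 3 colors are needed.
One proper 3-coloring: A=2, B=1, C=1, D=3, E=2, F=2, G=2, H=1, I=1, J=3, K=2. Every edge joins two different colors.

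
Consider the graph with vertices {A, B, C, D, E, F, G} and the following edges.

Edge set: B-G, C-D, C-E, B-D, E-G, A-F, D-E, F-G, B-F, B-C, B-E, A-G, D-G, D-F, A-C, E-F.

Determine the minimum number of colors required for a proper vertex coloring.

5

B, D, E, F, G are mutually adjacent (a clique of size 5), so at least 5 colors are needed.
A valid assignment using 5 colors: A=1, B=5, C=3, D=1, E=2, F=4, G=3. Every edge joins two different colors.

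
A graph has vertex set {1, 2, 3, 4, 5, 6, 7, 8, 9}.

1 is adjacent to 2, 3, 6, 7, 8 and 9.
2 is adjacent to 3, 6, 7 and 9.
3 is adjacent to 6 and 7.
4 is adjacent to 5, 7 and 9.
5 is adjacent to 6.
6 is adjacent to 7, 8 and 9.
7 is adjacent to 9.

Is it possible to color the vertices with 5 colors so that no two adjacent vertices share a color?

Yes

The chromatic number is 5. 1, 2, 6, 7, 9 form a clique, so at least 5 colors are needed.
5 colors suffice: color a → {4, 6}; color b → {1, 5}; color c → {7, 8}; color d → {3, 9}; color e → {2}.
That is already a proper 5-coloring.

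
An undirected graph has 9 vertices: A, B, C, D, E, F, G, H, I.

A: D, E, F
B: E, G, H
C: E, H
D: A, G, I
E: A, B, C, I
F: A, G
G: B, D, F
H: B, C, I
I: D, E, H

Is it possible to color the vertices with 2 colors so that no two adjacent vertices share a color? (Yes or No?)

No

The cycle D-I-H-B-G-D has odd length 5, so it cannot be 2-colored; at least 3 colors are needed.
So 2 colors are not enough.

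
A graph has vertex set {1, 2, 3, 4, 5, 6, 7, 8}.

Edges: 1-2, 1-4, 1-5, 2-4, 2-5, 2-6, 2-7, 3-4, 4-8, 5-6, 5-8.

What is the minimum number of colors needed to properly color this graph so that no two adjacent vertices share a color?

3

2, 5, 6 are pairwise adjacent, so at least 3 colors are needed.
3 colors suffice: 1=green, 2=red, 3=red, 4=blue, 5=blue, 6=green, 7=blue, 8=red. Each edge has distinct colors on its endpoints.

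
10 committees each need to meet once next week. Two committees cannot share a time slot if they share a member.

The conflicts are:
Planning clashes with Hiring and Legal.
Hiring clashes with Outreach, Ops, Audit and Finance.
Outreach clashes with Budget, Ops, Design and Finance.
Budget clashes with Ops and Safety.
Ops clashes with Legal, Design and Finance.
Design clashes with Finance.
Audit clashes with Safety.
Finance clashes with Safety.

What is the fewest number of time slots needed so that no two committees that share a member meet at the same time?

4

Outreach, Ops, Design, Finance are mutually in conflict, so at least 4 time slots are needed.
Using 4 time slots: Planning=1, Hiring=3, Outreach=4, Budget=2, Ops=1, Legal=2, Design=3, Audit=2, Finance=2, Safety=1. No two conflicting committees share a time slot.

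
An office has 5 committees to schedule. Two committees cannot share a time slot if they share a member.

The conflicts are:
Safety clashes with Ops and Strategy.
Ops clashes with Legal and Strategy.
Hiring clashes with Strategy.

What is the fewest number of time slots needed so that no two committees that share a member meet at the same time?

Safety, Ops, Strategy pairwise conflict, so at least 3 time slots are needed.
A valid assignment using 3 time slots: Safety=3, Ops=1, Hiring=1, Legal=2, Strategy=2. No two conflicting committees share a time slot.

3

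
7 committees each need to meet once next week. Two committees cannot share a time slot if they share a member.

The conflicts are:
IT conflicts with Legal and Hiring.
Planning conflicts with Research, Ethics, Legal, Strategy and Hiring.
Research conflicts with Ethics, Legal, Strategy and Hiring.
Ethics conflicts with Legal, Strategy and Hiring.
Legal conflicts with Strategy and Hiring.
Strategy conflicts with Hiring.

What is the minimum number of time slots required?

6

Planning, Research, Ethics, Legal, Strategy, Hiring all conflict with each other, so at least 6 time slots are needed.
6 time slots suffice: time slot 1 → {Legal}; time slot 2 → {Hiring}; time slot 3 → {IT, Planning}; time slot 4 → {Strategy}; time slot 5 → {Ethics}; time slot 6 → {Research}. No two conflicting committees share a time slot.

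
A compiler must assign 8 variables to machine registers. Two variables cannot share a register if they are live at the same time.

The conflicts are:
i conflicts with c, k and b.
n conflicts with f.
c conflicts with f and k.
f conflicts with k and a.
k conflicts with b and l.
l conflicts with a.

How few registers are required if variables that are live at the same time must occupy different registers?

3

c, f, k pairwise conflict, so at least 3 registers are needed.
3 registers suffice: i=2, n=1, c=3, f=2, k=1, b=3, l=2, a=1. Each listed conflict is separated.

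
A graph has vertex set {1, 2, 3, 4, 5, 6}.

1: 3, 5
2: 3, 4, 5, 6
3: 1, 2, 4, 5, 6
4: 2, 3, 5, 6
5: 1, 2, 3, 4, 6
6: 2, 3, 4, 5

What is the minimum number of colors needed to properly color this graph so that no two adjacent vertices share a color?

2, 3, 4, 5, 6 are mutually adjacent (a clique of size 5), so at least 5 colors are needed.
5 colors suffice: color a → {5}; color b → {3}; color c → {1, 2}; color d → {6}; color e → {4}. No two adjacent vertices share a color.

5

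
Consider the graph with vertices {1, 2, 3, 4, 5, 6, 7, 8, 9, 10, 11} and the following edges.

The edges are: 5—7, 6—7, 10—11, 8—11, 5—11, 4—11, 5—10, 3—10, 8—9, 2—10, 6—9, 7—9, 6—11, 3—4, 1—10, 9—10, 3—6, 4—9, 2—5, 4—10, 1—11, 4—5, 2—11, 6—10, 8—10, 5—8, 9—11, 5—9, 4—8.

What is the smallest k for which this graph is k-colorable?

6

4, 5, 8, 9, 10, 11 are pairwise adjacent (a clique of size 6), so at least 6 colors are needed.
6 colors suffice: color red → {7, 10}; color blue → {3, 11}; color green → {1, 2, 9}; color yellow → {5, 6}; color purple → {4}; color orange → {8}. No two adjacent vertices share a color.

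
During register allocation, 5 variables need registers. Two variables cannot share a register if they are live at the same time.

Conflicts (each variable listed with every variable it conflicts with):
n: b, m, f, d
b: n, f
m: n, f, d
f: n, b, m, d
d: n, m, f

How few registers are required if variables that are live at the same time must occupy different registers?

n, m, f, d all conflict with each other, so at least 4 registers are needed.
Using 4 registers: n=2, b=3, m=4, f=1, d=3. Every pair that conflicts lands in different registers.

4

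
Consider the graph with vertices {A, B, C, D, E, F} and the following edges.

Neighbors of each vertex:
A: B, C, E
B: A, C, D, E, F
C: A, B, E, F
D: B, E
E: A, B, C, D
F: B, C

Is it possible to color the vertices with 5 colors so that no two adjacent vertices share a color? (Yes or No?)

The chromatic number is 4. A, B, C, E are pairwise adjacent (a clique of size 4), so at least 4 colors are needed.
4 colors suffice: A=4, B=1, C=3, D=3, E=2, F=2.
Since 5 ≥ 4, a proper 5-coloring certainly exists.

Yes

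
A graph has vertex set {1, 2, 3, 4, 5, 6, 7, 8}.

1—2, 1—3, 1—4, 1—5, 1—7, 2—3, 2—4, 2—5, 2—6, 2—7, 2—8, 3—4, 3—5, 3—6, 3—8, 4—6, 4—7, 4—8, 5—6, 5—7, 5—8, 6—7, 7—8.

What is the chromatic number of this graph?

4

2, 3, 5, 8 are pairwise adjacent (a clique of size 4), so at least 4 colors are needed.
4 colors suffice: color a → {2}; color b → {3, 7}; color c → {4, 5}; color d → {1, 6, 8}. Each edge has distinct colors on its endpoints.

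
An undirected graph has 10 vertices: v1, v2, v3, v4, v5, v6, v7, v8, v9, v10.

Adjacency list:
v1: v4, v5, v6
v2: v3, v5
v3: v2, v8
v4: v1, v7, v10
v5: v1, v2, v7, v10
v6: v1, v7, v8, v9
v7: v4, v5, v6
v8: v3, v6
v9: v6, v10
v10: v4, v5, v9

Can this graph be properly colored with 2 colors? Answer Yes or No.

No

The cycle v6-v1-v5-v10-v9-v6 has odd length 5, so it cannot be 2-colored; at least 3 colors are needed.
So 2 colors are not enough.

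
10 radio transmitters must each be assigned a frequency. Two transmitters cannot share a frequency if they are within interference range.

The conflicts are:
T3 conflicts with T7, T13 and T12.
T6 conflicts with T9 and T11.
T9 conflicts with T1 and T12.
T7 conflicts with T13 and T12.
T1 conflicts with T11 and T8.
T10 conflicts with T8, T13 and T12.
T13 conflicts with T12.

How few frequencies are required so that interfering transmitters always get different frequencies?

4

T3, T7, T13, T12 pairwise conflict, so at least 4 frequencies are needed.
Using 4 frequencies: T3=4, T6=1, T9=2, T7=3, T1=1, T10=3, T11=2, T8=2, T13=2, T12=1. No two conflicting transmitters share a frequency.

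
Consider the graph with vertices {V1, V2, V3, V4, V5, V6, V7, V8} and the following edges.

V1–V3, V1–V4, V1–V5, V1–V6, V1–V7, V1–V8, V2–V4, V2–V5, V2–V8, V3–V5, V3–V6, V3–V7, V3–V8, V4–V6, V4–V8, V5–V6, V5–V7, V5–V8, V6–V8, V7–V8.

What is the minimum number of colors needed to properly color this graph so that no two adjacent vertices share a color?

5

V1, V3, V5, V7, V8 are pairwise adjacent (a clique of size 5), so at least 5 colors are needed.
One proper 5-coloring: V1=blue, V2=blue, V3=yellow, V4=green, V5=green, V6=purple, V7=purple, V8=red. No two adjacent vertices share a color.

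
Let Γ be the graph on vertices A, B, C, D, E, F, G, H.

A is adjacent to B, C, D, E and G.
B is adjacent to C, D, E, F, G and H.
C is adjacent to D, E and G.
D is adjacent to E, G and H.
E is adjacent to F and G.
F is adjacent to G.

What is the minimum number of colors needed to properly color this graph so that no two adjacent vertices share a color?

6

A, B, C, D, E, G form a clique, so at least 6 colors are needed.
One proper 6-coloring: A=5, B=1, C=6, D=2, E=4, F=2, G=3, H=3. Every edge joins two different colors.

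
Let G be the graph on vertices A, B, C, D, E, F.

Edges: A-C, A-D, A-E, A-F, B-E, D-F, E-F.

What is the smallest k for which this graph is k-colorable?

3

A, E, F are mutually adjacent, so at least 3 colors are needed.
One proper 3-coloring: A=1, B=1, C=2, D=2, E=2, F=3. No two adjacent vertices share a color.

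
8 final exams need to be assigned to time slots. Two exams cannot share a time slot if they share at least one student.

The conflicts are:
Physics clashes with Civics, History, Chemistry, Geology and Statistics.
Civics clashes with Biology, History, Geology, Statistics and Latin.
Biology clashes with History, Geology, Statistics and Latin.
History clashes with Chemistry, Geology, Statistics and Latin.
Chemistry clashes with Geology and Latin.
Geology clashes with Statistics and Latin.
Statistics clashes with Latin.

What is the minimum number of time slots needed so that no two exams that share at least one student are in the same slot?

Civics, Biology, History, Geology, Statistics, Latin pairwise conflict, so at least 6 time slots are needed.
6 time slots suffice: Physics=4, Civics=5, Biology=6, History=2, Chemistry=3, Geology=1, Statistics=3, Latin=4. Each listed conflict is separated.

6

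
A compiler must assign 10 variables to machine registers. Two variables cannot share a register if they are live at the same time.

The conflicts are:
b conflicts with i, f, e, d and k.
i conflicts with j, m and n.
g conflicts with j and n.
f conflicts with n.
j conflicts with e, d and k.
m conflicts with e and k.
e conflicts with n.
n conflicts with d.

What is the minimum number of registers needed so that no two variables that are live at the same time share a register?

f and n conflict, so at least 2 registers are needed.
2 registers suffice: register 1 → {b, j, m, n}; register 2 → {i, g, f, e, d, k}. Each listed conflict is separated.

2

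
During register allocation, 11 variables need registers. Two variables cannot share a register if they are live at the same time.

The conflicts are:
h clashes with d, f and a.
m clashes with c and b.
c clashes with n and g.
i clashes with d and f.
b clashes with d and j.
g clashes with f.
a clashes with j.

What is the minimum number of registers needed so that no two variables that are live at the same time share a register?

3

The cycle j-b-d-h-a-j has odd length 5, so it cannot be 2-colored; at least 3 registers are needed.
3 registers suffice: register 1 → {c, d, f, a}; register 2 → {h, n, i, b, g}; register 3 → {m, j}. Every pair that conflicts lands in different registers.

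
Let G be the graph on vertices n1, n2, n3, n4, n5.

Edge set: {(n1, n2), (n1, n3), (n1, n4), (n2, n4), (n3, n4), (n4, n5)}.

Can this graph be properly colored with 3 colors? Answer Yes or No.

Yes

The chromatic number is 3. n1, n2, n4 form a triangle, so at least 3 colors are needed.
3 colors suffice: color red → {n4}; color blue → {n1, n5}; color green → {n2, n3}.
That is already a proper 3-coloring.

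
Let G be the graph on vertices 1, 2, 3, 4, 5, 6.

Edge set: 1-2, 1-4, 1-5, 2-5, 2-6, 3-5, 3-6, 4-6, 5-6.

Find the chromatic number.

3

1, 2, 5 are pairwise adjacent, so at least 3 colors are needed.
3 colors suffice: color a → {1, 6}; color b → {4, 5}; color c → {2, 3}. Every edge joins two different colors.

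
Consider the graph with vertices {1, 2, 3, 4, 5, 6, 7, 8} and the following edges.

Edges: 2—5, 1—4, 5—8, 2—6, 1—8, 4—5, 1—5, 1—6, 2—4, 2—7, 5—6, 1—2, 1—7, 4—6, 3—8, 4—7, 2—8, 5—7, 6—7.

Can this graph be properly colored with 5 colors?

No

1, 2, 4, 5, 6, 7 form a clique, so at least 6 colors are needed.
So 5 colors are not enough.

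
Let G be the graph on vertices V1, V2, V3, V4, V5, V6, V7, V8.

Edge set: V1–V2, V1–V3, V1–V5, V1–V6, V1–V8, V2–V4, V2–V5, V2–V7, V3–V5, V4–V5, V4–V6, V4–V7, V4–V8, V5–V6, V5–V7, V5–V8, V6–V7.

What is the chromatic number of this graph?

V2, V4, V5, V7 are mutually adjacent (a clique of size 4), so at least 4 colors are needed.
4 colors suffice: color 1 → {V5}; color 2 → {V1, V4}; color 3 → {V3, V7, V8}; color 4 → {V2, V6}. Every edge joins two different colors.

4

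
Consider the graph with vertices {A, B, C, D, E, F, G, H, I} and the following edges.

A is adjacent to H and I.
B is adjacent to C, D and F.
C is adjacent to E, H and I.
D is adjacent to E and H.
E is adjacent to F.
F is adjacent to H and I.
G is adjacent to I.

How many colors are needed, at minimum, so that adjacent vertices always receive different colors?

2

A and I are adjacent, so at least 2 colors are needed.
2 colors suffice: color 1 → {A, C, D, F, G}; color 2 → {B, E, H, I}. Every edge joins two different colors.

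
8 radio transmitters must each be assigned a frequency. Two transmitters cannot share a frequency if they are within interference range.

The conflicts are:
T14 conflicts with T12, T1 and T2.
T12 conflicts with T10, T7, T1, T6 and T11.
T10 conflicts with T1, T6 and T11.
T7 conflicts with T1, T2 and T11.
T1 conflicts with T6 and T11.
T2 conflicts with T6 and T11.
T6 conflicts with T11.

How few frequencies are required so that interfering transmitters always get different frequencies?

5

T12, T10, T1, T6, T11 all conflict with each other, so at least 5 frequencies are needed.
5 frequencies suffice: frequency 1 → {T14, T11}; frequency 2 → {T1, T2}; frequency 3 → {T12}; frequency 4 → {T7, T6}; frequency 5 → {T10}. Each listed conflict is separated.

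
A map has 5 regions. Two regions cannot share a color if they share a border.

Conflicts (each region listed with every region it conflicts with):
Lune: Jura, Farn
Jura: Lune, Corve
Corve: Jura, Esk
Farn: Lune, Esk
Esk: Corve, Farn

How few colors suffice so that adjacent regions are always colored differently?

The cycle Esk-Corve-Jura-Lune-Farn-Esk has odd length 5, so it cannot be 2-colored; at least 3 colors are needed.
A valid assignment using 3 colors: Lune=2, Jura=1, Corve=2, Farn=3, Esk=1. No two conflicting regions share a color.

3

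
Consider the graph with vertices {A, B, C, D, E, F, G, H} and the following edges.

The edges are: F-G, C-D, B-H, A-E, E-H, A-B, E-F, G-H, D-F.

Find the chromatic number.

A and E are adjacent, so at least 2 colors are needed.
One proper 2-coloring: A=2, B=1, C=2, D=1, E=1, F=2, G=1, H=2. Every edge joins two different colors.

2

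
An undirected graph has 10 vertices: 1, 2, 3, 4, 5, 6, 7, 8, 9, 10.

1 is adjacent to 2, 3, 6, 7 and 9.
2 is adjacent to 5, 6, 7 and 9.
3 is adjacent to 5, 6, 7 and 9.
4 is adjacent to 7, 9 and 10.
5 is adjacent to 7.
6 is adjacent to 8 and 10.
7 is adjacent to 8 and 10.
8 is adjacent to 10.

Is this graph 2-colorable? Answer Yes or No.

1, 2, 7 are mutually adjacent, so at least 3 colors are needed.
So 2 colors are not enough.

No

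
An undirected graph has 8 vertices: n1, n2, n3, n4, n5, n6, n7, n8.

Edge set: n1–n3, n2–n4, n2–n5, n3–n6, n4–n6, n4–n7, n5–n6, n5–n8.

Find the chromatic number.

n4 and n7 are adjacent, so at least 2 colors are needed.
2 colors suffice: n1=2, n2=2, n3=1, n4=1, n5=1, n6=2, n7=2, n8=2. Every edge joins two different colors.

2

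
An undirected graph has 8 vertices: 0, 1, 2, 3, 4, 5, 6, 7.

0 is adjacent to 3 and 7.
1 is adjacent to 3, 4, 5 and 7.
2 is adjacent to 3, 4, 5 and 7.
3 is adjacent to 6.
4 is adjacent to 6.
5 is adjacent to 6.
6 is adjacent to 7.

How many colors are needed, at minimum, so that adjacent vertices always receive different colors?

2 and 4 are adjacent, so at least 2 colors are needed.
2 colors suffice: color a → {3, 4, 5, 7}; color b → {0, 1, 2, 6}. Every edge joins two different colors.

2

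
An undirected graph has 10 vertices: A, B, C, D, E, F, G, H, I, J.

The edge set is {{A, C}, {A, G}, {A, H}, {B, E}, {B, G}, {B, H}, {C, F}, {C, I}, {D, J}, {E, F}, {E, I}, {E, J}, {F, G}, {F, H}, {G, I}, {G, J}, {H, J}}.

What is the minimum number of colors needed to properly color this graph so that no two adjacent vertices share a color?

2

A and C are adjacent, so at least 2 colors are needed.
2 colors suffice: color 1 → {C, D, E, G, H}; color 2 → {A, B, F, I, J}. No two adjacent vertices share a color.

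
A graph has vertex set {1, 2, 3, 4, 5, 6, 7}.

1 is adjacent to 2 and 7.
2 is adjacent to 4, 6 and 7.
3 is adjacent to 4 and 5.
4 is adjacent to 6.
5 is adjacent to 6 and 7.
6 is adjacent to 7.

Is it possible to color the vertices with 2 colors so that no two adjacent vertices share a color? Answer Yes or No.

2, 6, 7 are pairwise adjacent, so at least 3 colors are needed.
So 2 colors are not enough.

No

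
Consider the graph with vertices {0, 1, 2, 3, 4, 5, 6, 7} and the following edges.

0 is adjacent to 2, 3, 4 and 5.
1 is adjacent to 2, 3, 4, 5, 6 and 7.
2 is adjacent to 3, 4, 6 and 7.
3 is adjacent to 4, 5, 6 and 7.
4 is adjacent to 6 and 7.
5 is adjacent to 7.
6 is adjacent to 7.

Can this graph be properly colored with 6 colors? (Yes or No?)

The chromatic number is 6. 1, 2, 3, 4, 6, 7 form a clique, so at least 6 colors are needed.
6 colors suffice: color a → {3}; color b → {4, 5}; color c → {0, 7}; color d → {1}; color e → {2}; color f → {6}.
That is already a proper 6-coloring.

Yes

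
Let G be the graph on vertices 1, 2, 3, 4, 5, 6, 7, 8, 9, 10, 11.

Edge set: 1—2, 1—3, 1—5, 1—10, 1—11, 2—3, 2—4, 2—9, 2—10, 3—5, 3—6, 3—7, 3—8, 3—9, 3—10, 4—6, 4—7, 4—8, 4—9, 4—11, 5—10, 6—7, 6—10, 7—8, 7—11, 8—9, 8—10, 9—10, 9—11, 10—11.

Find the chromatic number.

4

3, 8, 9, 10 are pairwise adjacent (a clique of size 4), so at least 4 colors are needed.
4 colors suffice: color a → {3, 4}; color b → {7, 10}; color c → {1, 6, 9}; color d → {2, 5, 8, 11}. Every edge joins two different colors.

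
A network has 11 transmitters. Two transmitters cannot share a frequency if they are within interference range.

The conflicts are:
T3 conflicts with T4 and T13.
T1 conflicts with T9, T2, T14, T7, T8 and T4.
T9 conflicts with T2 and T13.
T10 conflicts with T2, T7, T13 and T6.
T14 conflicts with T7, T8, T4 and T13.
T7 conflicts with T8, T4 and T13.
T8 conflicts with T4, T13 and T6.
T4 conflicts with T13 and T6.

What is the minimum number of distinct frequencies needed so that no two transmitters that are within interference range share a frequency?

5

T1, T14, T7, T8, T4 are mutually in conflict, so at least 5 frequencies are needed.
5 frequencies suffice: frequency 1 → {T9, T10, T4}; frequency 2 → {T1, T13, T6}; frequency 3 → {T3, T2, T8}; frequency 4 → {T7}; frequency 5 → {T14}. No two conflicting transmitters share a frequency.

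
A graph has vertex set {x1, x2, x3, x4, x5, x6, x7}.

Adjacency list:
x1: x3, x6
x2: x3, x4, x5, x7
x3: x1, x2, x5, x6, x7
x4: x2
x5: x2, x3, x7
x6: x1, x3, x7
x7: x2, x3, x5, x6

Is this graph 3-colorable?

x2, x3, x5, x7 are mutually adjacent (a clique of size 4), so at least 4 colors are needed.
So 3 colors are not enough.

No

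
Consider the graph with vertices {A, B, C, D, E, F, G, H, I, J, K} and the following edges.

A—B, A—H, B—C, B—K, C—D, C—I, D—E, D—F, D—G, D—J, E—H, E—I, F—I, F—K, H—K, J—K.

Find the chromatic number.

3

The cycle C-D-F-K-B-C has odd length 5, so it cannot be 2-colored; at least 3 colors are needed.
A valid assignment using 3 colors: A=red, B=green, C=blue, D=red, E=green, F=blue, G=blue, H=blue, I=red, J=blue, K=red. Every edge joins two different colors.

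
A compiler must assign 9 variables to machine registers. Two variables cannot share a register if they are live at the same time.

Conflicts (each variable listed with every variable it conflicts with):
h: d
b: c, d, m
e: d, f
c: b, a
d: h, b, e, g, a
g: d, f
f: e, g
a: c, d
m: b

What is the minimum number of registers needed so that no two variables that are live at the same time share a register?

2

b and c conflict, so at least 2 registers are needed.
2 registers suffice: register 1 → {c, d, f, m}; register 2 → {h, b, e, g, a}. Every pair that conflicts lands in different registers.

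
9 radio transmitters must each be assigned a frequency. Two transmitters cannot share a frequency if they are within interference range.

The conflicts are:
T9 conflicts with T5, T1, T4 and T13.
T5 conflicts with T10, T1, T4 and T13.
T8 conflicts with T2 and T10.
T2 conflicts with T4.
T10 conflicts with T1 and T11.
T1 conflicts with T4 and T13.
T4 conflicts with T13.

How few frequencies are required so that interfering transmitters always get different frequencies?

T9, T5, T1, T4, T13 are mutually in conflict, so at least 5 frequencies are needed.
A valid assignment using 5 frequencies: T9=4, T5=3, T8=3, T2=1, T10=2, T1=1, T11=1, T4=2, T13=5. No two conflicting transmitters share a frequency.

5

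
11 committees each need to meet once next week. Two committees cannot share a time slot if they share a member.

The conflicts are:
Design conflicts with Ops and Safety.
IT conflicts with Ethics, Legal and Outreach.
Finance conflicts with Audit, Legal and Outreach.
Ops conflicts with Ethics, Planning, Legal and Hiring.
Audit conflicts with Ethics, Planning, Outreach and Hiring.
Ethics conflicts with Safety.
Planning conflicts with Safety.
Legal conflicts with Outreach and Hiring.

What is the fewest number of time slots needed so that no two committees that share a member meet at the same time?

3

Ops, Legal, Hiring pairwise conflict, so at least 3 time slots are needed.
A valid assignment using 3 time slots: Design=2, IT=1, Finance=1, Ops=1, Audit=2, Ethics=3, Planning=3, Legal=2, Safety=1, Outreach=3, Hiring=3. Every pair that conflicts lands in different time slots.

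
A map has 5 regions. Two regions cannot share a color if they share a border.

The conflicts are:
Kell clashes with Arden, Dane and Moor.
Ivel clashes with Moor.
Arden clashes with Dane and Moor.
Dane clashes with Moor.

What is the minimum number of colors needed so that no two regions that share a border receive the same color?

Kell, Arden, Dane, Moor pairwise conflict, so at least 4 colors are needed.
4 colors suffice: color 1 → {Moor}; color 2 → {Ivel, Dane}; color 3 → {Kell}; color 4 → {Arden}. Each listed conflict is separated.

4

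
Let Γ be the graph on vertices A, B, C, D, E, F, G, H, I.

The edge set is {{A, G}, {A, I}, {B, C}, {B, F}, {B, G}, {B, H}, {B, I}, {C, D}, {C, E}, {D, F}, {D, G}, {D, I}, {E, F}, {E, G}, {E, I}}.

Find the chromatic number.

B and F are adjacent, so at least 2 colors are needed.
2 colors suffice: A=red, B=red, C=blue, D=red, E=red, F=blue, G=blue, H=blue, I=blue. Every edge joins two different colors.

2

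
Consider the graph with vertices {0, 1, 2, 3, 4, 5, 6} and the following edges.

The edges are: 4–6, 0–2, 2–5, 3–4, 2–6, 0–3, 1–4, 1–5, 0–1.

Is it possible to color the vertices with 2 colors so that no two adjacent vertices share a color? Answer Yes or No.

The cycle 2-6-4-1-5-2 has odd length 5, so it cannot be 2-colored; at least 3 colors are needed.
So 2 colors are not enough.

No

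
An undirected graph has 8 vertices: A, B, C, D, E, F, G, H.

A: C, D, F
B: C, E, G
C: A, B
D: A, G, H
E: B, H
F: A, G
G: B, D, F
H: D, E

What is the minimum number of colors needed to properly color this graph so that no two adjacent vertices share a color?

3

The cycle G-B-C-A-F-G has odd length 5, so it cannot be 2-colored; at least 3 colors are needed.
3 colors suffice: color 1 → {A, B, H}; color 2 → {C, E, G}; color 3 → {D, F}. Each edge has distinct colors on its endpoints.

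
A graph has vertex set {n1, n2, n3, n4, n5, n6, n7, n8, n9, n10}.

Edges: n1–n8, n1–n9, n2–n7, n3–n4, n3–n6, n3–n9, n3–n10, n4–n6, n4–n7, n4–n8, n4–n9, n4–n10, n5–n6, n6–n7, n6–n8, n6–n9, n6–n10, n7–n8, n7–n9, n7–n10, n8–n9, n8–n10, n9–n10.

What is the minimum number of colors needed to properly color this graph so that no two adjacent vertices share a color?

n4, n6, n7, n8, n9, n10 are mutually adjacent (a clique of size 6), so at least 6 colors are needed.
6 colors suffice: color 1 → {n2, n5, n9}; color 2 → {n1, n6}; color 3 → {n4}; color 4 → {n10}; color 5 → {n3, n7}; color 6 → {n8}. Each edge has distinct colors on its endpoints.

6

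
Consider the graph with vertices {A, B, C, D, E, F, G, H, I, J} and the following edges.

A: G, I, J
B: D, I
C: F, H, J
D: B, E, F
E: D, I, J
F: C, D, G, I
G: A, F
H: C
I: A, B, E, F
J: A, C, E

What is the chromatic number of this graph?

3

The cycle E-I-F-C-J-E has odd length 5, so it cannot be 2-colored; at least 3 colors are needed.
A valid assignment using 3 colors: A=red, B=red, C=blue, D=blue, E=red, F=red, G=blue, H=red, I=blue, J=green. Every edge joins two different colors.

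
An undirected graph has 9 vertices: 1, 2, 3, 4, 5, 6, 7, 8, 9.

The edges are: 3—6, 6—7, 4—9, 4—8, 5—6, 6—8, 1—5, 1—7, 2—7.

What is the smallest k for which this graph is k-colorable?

2 and 7 are adjacent, so at least 2 colors are needed.
One proper 2-coloring: 1=a, 2=a, 3=b, 4=a, 5=b, 6=a, 7=b, 8=b, 9=b. No two adjacent vertices share a color.

2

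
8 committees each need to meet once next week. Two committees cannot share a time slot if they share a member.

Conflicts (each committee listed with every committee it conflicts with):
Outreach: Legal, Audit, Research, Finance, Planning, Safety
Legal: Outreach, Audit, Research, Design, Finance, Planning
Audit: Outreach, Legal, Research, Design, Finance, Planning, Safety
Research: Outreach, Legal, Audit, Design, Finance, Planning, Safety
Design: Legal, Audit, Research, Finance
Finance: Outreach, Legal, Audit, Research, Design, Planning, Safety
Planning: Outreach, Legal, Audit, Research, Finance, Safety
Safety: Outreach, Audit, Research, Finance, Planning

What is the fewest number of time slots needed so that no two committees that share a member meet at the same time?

Outreach, Audit, Research, Finance, Planning, Safety are mutually in conflict, so at least 6 time slots are needed.
6 time slots suffice: time slot 1 → {Audit}; time slot 2 → {Research}; time slot 3 → {Finance}; time slot 4 → {Legal, Safety}; time slot 5 → {Design, Planning}; time slot 6 → {Outreach}. Each listed conflict is separated.

6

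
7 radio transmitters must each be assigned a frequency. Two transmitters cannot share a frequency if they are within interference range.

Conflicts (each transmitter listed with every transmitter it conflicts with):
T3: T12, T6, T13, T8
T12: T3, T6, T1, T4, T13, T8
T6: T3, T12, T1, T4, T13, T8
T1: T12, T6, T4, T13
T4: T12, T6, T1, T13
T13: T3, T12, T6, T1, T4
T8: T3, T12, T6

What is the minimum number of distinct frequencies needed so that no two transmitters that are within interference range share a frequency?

T12, T6, T1, T4, T13 pairwise conflict, so at least 5 frequencies are needed.
5 frequencies suffice: frequency 1 → {T6}; frequency 2 → {T12}; frequency 3 → {T13, T8}; frequency 4 → {T3, T4}; frequency 5 → {T1}. Each listed conflict is separated.

5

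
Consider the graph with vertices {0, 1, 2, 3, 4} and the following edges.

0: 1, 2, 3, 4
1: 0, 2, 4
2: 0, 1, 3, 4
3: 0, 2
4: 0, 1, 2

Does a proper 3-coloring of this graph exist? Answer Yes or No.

0, 1, 2, 4 form a clique, so at least 4 colors are needed.
So 3 colors are not enough.

No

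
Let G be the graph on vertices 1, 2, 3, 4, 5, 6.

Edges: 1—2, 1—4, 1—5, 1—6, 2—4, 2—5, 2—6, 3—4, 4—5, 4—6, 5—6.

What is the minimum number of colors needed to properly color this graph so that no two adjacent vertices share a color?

1, 2, 4, 5, 6 are mutually adjacent (a clique of size 5), so at least 5 colors are needed.
One proper 5-coloring: 1=green, 2=purple, 3=blue, 4=red, 5=yellow, 6=blue. Each edge has distinct colors on its endpoints.

5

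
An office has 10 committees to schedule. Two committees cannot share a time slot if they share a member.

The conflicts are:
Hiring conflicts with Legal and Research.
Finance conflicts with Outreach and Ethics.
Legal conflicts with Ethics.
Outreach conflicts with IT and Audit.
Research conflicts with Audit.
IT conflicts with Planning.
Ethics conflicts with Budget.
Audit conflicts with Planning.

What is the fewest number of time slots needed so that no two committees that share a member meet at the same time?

The cycle Finance-Outreach-Audit-Research-Hiring-Legal-Ethics-Finance has odd length 7, so it cannot be 2-colored; at least 3 time slots are needed.
3 time slots suffice: time slot 1 → {Hiring, IT, Ethics, Audit}; time slot 2 → {Legal, Outreach, Research, Planning, Budget}; time slot 3 → {Finance}. Every pair that conflicts lands in different time slots.

3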